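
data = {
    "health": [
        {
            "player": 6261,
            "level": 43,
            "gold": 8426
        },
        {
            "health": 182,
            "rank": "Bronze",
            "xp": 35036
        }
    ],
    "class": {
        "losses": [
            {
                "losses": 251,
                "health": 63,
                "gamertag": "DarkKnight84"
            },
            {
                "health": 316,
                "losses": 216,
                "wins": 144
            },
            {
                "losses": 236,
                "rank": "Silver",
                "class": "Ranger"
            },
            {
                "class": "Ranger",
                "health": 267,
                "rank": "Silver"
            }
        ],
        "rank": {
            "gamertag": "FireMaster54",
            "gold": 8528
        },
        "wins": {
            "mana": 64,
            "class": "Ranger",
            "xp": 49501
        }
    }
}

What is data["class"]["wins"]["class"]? "Ranger"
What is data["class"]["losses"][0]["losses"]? 251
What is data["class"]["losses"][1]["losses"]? 216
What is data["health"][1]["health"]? 182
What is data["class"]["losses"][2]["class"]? "Ranger"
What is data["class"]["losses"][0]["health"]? 63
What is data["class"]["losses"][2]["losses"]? 236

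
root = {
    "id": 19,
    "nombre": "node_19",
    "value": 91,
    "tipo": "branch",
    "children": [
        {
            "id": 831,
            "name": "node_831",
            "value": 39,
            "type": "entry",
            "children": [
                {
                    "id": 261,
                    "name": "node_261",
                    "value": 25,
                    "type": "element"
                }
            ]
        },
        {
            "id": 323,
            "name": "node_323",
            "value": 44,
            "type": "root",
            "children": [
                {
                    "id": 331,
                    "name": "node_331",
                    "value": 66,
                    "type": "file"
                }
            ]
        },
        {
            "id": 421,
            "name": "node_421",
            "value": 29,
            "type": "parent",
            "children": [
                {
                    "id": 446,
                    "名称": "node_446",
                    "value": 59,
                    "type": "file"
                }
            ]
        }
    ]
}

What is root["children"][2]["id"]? 421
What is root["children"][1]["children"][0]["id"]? 331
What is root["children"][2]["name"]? "node_421"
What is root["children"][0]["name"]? "node_831"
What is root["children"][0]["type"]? "entry"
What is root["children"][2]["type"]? "parent"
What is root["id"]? 19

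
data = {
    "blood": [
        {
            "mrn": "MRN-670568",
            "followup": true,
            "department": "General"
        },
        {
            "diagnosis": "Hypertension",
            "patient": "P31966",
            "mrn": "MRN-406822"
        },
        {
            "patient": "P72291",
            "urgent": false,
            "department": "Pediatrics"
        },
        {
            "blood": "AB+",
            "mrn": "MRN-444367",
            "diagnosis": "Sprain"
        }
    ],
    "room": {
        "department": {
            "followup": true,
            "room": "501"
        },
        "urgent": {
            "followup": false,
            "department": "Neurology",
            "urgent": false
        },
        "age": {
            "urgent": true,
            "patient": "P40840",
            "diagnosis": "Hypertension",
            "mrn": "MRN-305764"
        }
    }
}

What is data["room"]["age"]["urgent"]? True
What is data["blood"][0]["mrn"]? "MRN-670568"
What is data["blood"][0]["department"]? "General"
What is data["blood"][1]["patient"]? "P31966"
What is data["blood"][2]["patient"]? "P72291"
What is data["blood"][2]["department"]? "Pediatrics"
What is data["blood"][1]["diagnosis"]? "Hypertension"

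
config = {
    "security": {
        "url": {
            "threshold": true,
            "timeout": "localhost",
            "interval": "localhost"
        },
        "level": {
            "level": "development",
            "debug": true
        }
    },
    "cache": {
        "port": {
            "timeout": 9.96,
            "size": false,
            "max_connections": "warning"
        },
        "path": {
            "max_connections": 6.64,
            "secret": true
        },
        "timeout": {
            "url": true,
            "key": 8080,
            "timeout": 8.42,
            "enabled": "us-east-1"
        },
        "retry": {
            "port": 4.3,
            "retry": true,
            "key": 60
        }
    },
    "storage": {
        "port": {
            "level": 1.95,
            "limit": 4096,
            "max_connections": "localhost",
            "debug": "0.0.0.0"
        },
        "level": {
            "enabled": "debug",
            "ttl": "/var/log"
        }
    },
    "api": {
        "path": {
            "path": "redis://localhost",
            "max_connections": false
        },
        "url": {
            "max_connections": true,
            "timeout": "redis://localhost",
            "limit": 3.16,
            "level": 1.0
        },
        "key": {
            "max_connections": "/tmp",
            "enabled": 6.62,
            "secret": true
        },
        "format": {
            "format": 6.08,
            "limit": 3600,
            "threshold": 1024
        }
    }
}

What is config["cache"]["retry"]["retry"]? True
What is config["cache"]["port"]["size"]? False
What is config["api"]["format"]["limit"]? 3600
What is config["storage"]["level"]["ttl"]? "/var/log"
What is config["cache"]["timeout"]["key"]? 8080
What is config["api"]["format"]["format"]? 6.08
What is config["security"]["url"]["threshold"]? True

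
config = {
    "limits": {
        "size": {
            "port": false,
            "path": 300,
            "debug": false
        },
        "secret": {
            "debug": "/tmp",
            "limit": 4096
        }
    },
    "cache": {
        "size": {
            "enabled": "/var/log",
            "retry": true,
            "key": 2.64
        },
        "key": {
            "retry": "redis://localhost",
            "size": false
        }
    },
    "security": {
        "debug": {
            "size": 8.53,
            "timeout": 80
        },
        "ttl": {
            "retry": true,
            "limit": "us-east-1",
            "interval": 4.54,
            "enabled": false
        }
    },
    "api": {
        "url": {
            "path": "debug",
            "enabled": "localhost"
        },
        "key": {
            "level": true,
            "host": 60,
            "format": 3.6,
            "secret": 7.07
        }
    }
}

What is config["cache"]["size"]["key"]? 2.64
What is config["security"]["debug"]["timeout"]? 80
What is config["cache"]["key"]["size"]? False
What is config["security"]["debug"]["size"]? 8.53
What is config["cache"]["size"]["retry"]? True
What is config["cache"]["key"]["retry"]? "redis://localhost"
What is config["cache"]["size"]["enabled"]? "/var/log"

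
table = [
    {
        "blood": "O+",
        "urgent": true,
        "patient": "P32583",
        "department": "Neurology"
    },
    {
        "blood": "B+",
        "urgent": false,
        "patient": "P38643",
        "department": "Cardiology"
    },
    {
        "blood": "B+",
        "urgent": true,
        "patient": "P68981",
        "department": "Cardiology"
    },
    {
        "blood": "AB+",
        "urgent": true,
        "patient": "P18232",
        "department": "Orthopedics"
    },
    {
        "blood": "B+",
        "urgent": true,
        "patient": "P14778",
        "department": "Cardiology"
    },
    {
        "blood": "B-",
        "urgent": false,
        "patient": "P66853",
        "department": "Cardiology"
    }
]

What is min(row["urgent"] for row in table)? False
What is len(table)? 6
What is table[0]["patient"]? "P32583"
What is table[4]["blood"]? "B+"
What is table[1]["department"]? "Cardiology"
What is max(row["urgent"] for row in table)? True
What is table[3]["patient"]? "P18232"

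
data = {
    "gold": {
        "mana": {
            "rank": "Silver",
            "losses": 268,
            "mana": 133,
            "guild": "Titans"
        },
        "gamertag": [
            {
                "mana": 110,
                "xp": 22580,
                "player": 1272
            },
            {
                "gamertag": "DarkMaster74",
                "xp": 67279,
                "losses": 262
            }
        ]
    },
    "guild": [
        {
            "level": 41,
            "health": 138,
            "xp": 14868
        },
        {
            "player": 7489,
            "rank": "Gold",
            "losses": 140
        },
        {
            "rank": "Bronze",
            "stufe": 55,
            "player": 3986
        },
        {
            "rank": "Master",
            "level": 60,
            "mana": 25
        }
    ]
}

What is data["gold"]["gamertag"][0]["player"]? 1272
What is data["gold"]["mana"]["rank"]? "Silver"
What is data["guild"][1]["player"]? 7489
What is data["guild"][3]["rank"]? "Master"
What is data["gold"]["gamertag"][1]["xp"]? 67279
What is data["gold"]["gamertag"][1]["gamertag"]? "DarkMaster74"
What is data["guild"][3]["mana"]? 25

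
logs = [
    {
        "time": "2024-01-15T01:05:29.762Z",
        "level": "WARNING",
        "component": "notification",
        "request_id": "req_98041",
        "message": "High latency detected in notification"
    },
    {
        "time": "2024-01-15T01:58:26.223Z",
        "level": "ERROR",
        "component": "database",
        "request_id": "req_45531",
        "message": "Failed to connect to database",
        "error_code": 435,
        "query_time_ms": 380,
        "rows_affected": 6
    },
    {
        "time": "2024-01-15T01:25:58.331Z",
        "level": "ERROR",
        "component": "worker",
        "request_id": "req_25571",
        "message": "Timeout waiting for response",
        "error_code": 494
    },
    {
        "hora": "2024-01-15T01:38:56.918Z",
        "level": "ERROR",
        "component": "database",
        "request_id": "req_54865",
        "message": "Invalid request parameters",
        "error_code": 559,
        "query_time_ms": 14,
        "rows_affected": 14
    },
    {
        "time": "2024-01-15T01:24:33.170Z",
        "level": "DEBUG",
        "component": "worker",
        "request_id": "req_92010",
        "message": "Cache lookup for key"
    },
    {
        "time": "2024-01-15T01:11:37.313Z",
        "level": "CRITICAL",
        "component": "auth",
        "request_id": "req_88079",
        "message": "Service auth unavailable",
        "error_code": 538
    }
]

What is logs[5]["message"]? "Service auth unavailable"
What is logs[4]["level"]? "DEBUG"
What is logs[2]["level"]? "ERROR"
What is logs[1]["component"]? "database"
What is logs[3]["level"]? "ERROR"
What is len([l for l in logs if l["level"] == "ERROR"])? 3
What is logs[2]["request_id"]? "req_25571"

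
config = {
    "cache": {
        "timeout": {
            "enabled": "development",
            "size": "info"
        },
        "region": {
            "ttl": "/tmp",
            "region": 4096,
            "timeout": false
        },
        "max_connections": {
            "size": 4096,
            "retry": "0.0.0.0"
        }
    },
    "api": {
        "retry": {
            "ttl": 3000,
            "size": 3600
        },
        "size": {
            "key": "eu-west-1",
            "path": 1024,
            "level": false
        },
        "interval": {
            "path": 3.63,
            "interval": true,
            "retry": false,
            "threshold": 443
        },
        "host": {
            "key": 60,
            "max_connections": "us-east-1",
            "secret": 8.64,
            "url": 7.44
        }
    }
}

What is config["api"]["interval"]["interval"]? True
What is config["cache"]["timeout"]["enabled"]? "development"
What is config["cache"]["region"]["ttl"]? "/tmp"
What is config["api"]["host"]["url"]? 7.44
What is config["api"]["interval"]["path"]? 3.63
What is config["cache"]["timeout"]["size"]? "info"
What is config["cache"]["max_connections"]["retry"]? "0.0.0.0"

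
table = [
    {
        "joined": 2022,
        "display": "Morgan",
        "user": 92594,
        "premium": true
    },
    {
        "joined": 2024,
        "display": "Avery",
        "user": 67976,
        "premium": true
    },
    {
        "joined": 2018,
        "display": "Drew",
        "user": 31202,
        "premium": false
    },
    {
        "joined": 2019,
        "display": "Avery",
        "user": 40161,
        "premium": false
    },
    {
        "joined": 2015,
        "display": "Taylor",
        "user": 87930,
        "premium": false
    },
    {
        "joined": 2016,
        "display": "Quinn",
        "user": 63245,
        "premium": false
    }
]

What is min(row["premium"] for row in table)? False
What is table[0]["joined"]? 2022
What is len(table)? 6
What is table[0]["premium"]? True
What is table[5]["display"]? "Quinn"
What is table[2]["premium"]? False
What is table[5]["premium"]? False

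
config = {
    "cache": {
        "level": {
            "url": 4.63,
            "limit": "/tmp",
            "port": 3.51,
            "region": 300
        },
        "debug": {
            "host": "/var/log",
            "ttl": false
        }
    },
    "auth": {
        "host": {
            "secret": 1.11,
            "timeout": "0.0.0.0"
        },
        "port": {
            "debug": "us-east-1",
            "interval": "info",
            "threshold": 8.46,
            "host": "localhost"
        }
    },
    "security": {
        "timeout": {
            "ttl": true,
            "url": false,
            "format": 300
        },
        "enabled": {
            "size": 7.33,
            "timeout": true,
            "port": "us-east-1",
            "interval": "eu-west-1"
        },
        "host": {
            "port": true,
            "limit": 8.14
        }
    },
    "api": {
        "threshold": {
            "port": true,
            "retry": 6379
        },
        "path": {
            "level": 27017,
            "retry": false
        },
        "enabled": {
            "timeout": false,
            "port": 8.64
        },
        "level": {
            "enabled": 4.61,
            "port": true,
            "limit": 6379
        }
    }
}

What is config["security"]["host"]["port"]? True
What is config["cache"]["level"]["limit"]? "/tmp"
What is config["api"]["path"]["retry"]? False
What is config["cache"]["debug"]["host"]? "/var/log"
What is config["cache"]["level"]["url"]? 4.63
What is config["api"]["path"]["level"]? 27017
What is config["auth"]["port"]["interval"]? "info"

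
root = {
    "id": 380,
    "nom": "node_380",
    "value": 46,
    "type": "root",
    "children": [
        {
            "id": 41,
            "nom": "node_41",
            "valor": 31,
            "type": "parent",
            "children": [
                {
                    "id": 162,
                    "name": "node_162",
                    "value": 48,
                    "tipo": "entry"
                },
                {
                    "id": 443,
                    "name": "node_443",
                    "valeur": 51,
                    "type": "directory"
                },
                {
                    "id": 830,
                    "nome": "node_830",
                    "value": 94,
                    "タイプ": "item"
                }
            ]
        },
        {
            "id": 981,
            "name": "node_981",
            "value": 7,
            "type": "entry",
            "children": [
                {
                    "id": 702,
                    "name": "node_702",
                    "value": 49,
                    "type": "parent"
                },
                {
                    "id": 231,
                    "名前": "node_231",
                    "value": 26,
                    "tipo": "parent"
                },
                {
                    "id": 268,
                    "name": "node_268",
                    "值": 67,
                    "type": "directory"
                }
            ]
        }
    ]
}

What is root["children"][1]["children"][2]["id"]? 268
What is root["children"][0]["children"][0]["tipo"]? "entry"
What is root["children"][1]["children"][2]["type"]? "directory"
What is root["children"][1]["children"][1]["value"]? 26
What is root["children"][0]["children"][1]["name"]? "node_443"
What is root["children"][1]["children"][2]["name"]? "node_268"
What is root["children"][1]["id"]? 981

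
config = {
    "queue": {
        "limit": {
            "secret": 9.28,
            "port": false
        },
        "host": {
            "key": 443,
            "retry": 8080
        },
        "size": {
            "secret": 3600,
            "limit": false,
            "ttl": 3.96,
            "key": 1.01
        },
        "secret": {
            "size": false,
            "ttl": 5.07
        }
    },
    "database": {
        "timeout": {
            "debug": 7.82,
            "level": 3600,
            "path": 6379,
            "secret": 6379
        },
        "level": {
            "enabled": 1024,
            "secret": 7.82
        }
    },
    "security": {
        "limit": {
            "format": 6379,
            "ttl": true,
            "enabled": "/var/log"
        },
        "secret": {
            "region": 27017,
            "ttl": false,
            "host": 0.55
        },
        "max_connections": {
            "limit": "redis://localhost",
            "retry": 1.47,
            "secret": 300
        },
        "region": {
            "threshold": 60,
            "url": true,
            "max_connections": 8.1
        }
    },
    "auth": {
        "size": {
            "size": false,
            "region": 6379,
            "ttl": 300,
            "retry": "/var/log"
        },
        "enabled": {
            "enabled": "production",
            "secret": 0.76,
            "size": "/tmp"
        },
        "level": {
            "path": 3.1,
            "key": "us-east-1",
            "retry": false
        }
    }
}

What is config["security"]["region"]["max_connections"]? 8.1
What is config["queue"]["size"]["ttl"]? 3.96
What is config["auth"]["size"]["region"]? 6379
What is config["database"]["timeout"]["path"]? 6379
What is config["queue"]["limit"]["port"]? False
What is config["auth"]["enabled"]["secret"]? 0.76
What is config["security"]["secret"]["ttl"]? False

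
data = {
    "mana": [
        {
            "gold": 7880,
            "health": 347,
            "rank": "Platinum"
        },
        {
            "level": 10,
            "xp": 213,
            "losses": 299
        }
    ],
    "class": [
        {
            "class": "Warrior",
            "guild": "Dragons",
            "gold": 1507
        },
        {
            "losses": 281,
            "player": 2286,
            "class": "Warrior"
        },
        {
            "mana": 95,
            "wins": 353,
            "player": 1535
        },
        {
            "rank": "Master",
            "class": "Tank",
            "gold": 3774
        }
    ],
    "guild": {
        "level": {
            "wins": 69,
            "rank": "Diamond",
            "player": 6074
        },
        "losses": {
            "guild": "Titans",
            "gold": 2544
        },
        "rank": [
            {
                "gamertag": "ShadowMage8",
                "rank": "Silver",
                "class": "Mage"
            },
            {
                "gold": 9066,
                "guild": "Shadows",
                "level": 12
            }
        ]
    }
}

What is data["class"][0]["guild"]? "Dragons"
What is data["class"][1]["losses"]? 281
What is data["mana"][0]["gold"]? 7880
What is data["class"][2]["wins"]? 353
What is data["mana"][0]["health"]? 347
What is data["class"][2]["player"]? 1535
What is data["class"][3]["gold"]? 3774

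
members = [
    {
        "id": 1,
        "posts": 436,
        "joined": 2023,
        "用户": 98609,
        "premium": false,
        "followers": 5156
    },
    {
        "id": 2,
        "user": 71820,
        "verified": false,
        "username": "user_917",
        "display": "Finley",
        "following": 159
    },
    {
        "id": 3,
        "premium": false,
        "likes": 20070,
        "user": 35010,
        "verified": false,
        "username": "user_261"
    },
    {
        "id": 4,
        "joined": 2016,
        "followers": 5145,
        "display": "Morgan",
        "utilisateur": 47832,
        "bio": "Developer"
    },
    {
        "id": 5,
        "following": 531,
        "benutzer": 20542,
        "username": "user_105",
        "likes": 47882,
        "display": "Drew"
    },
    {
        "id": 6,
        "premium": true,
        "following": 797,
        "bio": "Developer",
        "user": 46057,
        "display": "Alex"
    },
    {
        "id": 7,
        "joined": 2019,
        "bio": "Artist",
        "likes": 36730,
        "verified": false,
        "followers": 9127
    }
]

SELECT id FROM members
[1, 2, 3, 4, 5, 6, 7]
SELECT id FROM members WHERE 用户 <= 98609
[1]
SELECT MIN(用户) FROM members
98609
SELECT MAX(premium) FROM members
True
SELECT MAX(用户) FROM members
98609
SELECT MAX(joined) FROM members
2023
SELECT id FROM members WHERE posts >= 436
[1]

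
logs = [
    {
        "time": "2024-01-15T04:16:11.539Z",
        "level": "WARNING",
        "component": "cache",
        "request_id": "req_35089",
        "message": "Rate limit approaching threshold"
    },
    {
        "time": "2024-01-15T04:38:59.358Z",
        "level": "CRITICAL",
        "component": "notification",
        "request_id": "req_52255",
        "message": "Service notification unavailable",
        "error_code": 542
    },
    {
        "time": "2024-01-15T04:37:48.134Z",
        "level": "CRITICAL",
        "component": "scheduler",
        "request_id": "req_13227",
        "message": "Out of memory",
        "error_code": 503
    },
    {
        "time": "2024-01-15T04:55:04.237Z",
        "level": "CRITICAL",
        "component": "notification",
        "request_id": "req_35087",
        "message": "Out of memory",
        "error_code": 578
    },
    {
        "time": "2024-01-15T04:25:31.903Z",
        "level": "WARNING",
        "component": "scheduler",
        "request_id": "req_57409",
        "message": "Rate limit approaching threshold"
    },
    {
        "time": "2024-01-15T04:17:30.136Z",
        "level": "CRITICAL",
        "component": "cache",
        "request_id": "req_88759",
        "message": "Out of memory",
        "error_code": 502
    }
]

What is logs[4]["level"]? "WARNING"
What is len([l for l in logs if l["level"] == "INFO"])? 0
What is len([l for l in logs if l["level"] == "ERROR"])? 0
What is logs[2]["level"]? "CRITICAL"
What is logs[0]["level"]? "WARNING"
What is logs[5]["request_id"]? "req_88759"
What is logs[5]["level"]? "CRITICAL"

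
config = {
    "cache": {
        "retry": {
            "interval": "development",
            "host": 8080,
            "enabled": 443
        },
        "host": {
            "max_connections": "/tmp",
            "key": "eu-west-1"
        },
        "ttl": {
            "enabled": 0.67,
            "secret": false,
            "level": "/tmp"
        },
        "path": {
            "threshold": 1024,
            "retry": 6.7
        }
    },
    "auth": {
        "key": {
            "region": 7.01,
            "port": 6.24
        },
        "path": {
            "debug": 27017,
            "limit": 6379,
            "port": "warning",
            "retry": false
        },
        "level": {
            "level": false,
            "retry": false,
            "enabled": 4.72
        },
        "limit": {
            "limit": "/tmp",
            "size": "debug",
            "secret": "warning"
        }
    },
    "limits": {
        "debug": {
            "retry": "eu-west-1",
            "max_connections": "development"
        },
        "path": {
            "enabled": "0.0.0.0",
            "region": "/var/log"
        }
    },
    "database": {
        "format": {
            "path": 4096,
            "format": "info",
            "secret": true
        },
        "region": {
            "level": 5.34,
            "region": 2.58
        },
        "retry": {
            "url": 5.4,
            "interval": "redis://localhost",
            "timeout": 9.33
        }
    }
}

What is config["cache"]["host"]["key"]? "eu-west-1"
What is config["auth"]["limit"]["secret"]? "warning"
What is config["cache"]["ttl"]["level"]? "/tmp"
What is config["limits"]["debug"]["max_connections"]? "development"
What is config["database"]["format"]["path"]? 4096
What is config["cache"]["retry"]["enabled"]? 443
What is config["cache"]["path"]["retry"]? 6.7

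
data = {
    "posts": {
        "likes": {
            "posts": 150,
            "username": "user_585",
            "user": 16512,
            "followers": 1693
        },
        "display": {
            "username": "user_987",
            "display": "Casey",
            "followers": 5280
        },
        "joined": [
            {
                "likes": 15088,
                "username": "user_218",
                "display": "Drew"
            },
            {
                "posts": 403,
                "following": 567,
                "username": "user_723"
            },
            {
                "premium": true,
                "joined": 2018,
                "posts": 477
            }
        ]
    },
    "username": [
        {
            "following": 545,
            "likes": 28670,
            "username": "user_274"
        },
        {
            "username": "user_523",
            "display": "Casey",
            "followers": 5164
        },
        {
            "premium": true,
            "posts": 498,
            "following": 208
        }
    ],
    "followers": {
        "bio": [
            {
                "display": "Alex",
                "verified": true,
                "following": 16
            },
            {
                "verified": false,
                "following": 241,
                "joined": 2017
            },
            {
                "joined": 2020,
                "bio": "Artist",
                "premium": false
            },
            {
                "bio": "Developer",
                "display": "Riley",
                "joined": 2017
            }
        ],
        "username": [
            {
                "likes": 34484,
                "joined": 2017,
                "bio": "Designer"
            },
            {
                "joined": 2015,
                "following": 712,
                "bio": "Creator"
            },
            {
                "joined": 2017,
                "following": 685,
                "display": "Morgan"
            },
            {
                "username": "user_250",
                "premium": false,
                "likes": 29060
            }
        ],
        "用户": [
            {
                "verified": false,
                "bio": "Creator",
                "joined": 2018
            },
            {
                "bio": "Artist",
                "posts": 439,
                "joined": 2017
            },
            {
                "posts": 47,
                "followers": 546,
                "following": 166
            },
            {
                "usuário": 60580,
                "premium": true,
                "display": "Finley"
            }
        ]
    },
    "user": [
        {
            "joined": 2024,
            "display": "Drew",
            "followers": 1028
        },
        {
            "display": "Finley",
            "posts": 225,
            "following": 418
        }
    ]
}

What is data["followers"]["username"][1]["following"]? 712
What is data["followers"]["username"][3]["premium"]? False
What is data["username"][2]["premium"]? True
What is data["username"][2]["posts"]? 498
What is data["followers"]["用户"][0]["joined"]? 2018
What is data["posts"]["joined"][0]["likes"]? 15088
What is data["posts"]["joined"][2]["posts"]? 477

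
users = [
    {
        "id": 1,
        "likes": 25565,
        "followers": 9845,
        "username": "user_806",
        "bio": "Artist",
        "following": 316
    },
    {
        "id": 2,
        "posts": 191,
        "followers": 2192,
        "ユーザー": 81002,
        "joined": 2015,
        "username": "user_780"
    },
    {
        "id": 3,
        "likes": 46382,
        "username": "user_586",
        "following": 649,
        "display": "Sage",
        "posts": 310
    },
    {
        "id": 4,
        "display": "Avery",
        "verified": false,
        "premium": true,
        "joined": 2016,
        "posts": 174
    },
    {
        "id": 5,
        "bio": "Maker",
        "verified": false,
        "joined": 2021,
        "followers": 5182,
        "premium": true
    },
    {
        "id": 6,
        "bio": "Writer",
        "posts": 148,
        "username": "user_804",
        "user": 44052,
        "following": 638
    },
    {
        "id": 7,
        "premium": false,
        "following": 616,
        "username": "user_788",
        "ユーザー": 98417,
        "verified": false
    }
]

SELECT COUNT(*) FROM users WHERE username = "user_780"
1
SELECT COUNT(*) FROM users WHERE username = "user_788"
1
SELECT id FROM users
[1, 2, 3, 4, 5, 6, 7]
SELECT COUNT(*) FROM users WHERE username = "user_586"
1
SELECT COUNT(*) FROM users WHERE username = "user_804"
1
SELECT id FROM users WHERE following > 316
[3, 6, 7]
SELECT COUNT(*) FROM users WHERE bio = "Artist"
1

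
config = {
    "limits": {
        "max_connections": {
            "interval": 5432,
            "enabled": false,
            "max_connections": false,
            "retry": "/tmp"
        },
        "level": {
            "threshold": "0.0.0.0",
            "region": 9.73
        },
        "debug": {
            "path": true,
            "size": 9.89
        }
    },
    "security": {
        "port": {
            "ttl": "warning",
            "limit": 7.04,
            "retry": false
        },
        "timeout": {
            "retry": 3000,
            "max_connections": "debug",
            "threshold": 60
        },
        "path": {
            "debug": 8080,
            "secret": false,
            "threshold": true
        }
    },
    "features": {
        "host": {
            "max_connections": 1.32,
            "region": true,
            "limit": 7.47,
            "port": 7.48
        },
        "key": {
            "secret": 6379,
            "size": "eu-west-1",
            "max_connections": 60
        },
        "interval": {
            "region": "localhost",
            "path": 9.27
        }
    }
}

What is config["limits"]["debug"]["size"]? 9.89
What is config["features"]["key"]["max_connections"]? 60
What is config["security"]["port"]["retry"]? False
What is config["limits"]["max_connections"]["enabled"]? False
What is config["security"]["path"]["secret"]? False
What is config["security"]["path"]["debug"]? 8080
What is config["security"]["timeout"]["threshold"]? 60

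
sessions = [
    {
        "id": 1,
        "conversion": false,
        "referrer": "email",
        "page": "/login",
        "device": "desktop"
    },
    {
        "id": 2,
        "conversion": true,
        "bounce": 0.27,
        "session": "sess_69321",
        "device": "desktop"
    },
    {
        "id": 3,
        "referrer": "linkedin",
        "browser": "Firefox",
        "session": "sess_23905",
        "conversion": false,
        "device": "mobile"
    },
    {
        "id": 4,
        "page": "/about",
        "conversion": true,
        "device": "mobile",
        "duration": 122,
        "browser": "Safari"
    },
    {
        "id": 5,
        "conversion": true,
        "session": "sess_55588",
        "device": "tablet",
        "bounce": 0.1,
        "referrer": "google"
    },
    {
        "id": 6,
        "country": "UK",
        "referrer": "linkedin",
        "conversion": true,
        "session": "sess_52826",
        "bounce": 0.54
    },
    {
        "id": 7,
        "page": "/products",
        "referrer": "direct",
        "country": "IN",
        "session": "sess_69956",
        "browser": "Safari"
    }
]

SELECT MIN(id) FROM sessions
1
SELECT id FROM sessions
[1, 2, 3, 4, 5, 6, 7]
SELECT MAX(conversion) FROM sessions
True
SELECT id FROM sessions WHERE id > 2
[3, 4, 5, 6, 7]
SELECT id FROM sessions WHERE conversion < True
[1, 3]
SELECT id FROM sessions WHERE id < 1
[]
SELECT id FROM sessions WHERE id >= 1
[1, 2, 3, 4, 5, 6, 7]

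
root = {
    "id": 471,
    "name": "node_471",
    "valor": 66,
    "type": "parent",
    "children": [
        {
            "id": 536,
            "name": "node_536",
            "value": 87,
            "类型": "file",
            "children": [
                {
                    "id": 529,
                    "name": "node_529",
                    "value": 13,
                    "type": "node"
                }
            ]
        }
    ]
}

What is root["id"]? 471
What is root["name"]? "node_471"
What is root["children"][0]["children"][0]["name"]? "node_529"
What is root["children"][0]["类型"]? "file"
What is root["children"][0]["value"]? 87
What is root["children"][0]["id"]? 536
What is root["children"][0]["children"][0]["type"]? "node"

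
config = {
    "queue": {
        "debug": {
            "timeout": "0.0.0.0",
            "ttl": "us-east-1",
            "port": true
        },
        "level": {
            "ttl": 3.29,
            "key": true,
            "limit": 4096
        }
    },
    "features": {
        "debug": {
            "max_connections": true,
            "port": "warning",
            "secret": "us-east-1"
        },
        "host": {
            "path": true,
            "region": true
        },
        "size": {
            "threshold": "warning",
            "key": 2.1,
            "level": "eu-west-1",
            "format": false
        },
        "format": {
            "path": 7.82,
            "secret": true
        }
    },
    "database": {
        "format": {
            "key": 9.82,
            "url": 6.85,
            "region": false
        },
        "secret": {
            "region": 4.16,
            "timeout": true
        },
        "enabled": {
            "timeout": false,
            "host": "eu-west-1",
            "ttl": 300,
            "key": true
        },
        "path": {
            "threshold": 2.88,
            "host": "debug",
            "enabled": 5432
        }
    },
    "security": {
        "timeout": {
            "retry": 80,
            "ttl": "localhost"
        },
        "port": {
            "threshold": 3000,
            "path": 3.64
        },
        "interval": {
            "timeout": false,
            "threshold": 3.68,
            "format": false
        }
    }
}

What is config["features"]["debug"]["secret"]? "us-east-1"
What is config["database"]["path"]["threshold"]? 2.88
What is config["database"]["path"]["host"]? "debug"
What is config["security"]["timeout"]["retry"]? 80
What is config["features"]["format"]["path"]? 7.82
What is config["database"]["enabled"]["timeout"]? False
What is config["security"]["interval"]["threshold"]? 3.68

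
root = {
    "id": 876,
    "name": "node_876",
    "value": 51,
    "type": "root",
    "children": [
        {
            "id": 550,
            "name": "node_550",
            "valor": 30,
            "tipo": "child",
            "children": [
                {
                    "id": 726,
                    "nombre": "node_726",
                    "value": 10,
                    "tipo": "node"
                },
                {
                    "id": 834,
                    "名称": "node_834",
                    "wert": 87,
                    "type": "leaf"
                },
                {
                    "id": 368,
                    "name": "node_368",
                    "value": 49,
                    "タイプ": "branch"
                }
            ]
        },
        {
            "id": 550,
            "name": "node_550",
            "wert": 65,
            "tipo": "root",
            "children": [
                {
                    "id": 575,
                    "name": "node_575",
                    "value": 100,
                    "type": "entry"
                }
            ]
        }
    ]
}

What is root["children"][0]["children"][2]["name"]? "node_368"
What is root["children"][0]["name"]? "node_550"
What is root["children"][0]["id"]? 550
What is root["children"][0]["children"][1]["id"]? 834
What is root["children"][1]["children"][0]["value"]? 100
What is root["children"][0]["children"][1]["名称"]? "node_834"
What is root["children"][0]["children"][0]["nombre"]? "node_726"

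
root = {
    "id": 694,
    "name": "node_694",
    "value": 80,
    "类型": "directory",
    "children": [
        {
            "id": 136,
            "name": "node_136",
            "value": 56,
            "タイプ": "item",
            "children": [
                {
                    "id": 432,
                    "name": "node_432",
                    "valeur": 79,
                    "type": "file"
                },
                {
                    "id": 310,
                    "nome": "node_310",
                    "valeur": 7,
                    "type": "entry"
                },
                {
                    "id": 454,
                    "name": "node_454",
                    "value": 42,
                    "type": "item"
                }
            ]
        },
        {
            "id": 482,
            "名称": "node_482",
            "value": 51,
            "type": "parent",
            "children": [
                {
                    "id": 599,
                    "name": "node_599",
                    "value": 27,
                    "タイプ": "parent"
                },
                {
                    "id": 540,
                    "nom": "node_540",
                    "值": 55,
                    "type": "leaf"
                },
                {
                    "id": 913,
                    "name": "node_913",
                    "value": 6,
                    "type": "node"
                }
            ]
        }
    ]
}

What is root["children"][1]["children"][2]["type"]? "node"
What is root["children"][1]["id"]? 482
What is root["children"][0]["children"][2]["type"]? "item"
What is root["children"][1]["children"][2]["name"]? "node_913"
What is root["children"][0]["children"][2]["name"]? "node_454"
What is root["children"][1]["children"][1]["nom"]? "node_540"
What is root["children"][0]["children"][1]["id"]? 310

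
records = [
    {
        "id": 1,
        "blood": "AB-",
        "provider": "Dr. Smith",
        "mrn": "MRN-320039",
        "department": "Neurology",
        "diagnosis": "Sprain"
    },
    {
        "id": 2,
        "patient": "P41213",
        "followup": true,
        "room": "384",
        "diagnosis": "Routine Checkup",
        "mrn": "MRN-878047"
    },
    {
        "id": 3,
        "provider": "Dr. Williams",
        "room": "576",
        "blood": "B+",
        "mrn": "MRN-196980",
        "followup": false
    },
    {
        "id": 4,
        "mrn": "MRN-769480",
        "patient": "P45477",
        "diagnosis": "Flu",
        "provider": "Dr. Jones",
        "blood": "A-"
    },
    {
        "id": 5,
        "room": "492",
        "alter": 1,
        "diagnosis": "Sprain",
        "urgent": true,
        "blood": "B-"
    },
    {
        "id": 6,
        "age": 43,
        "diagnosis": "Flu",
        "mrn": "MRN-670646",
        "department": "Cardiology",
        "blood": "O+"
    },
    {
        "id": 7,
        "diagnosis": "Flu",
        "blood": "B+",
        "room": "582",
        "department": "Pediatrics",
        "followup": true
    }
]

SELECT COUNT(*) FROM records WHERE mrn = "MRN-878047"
1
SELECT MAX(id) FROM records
7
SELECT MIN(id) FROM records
1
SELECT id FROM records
[1, 2, 3, 4, 5, 6, 7]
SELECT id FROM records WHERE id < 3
[1, 2]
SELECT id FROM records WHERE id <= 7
[1, 2, 3, 4, 5, 6, 7]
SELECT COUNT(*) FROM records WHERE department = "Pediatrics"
1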